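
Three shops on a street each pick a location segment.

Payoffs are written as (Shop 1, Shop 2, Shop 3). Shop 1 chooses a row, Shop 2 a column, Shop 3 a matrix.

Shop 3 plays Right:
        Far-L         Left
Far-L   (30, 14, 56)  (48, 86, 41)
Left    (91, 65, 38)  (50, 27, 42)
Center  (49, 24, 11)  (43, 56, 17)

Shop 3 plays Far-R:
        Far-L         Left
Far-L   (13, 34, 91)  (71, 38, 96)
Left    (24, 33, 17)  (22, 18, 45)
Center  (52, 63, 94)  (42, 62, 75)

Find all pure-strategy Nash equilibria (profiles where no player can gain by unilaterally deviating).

(Far-L, Left, Far-R); (Left, Far-L, Right); (Center, Far-L, Far-R)

For each player, find the best response to each opponent profile; mutual best responses are the pure NE.
Shop 1 against (Far-L, Right): payoffs 30, 91, 49 → best response Left.
Shop 1 against (Far-L, Far-R): payoffs 13, 24, 52 → best response Center.
Shop 1 against (Left, Right): payoffs 48, 50, 43 → best response Left.
Shop 1 against (Left, Far-R): payoffs 71, 22, 42 → best response Far-L.
Shop 2 against (Far-L, Right): payoffs 14, 86 → best response Left.
Shop 2 against (Far-L, Far-R): payoffs 34, 38 → best response Left.
Shop 2 against (Left, Right): payoffs 65, 27 → best response Far-L.
Shop 2 against (Left, Far-R): payoffs 33, 18 → best response Far-L.
Shop 2 against (Center, Right): payoffs 24, 56 → best response Left.
Shop 2 against (Center, Far-R): payoffs 63, 62 → best response Far-L.
Shop 3 against (Far-L, Far-L): payoffs 56, 91 → best response Far-R.
Shop 3 against (Far-L, Left): payoffs 41, 96 → best response Far-R.
Shop 3 against (Left, Far-L): payoffs 38, 17 → best response Right.
Shop 3 against (Left, Left): payoffs 42, 45 → best response Far-R.
Shop 3 against (Center, Far-L): payoffs 11, 94 → best response Far-R.
Shop 3 against (Center, Left): payoffs 17, 75 → best response Far-R.
Mutual best responses: (Far-L, Left, Far-R); (Left, Far-L, Right); (Center, Far-L, Far-R).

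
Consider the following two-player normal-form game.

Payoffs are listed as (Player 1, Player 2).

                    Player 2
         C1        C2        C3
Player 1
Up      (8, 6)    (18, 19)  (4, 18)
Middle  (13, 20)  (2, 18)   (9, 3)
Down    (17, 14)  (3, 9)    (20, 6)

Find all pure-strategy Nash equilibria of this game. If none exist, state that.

Pure-strategy Nash equilibria: (Up, C2) and (Down, C1)

Player 1 against C1: payoffs 8, 13, 17 → best response Down.
Player 1 against C2: payoffs 18, 2, 3 → best response Up.
Player 1 against C3: payoffs 4, 9, 20 → best response Down.
Player 2 against Up: payoffs 6, 19, 18 → best response C2.
Player 2 against Middle: payoffs 20, 18, 3 → best response C1.
Player 2 against Down: payoffs 14, 9, 6 → best response C1.
Mutual best responses: (Up, C2); (Down, C1).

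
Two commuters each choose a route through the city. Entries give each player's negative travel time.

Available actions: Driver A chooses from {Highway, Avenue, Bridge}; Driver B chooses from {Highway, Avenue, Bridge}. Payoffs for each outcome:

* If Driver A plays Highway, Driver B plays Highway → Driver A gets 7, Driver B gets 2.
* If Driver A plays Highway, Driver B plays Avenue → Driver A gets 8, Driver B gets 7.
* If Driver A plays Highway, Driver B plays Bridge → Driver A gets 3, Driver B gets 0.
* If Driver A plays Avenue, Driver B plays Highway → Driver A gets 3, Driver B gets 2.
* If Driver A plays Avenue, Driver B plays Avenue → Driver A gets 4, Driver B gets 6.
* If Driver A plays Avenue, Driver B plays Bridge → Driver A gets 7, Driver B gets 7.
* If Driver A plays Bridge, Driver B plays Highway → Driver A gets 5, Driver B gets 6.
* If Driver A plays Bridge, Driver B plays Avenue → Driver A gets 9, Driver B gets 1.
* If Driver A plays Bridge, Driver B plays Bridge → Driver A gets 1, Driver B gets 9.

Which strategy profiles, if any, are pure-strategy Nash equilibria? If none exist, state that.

The unique pure-strategy Nash equilibrium is (Avenue, Bridge).

(Highway, Highway): Driver B can switch to Avenue (2 → 7). Not NE.
(Highway, Avenue): Driver A can switch to Bridge (8 → 9). Not NE.
(Highway, Bridge): Driver A can switch to Avenue (3 → 7). Not NE.
(Avenue, Highway): Driver A can switch to Highway (3 → 7). Not NE.
(Avenue, Avenue): Driver A can switch to Highway (4 → 8). Not NE.
(Avenue, Bridge): Driver A gets 7, best alternative 3; Driver B gets 7, best alternative 6. No profitable deviation — NE.
(Bridge, Highway): Driver A can switch to Highway (5 → 7). Not NE.
(Bridge, Avenue): Driver B can switch to Highway (1 → 6). Not NE.
(Bridge, Bridge): Driver A can switch to Highway (1 → 3). Not NE.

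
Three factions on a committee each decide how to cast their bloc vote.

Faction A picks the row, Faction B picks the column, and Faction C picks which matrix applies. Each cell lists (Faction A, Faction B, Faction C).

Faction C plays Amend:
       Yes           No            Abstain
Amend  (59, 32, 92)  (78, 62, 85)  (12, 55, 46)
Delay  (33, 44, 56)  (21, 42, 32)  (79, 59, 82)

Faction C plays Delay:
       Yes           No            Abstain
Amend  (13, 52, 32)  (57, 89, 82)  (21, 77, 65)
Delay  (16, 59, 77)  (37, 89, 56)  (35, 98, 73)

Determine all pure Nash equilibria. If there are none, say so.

The pure Nash equilibria are (Amend, No, Amend), (Delay, Abstain, Amend).

Faction A against (Yes, Amend): payoffs 59, 33 → best response Amend.
Faction A against (Yes, Delay): payoffs 13, 16 → best response Delay.
Faction A against (No, Amend): payoffs 78, 21 → best response Amend.
Faction A against (No, Delay): payoffs 57, 37 → best response Amend.
Faction A against (Abstain, Amend): payoffs 12, 79 → best response Delay.
Faction A against (Abstain, Delay): payoffs 21, 35 → best response Delay.
Faction B against (Amend, Amend): payoffs 32, 62, 55 → best response No.
Faction B against (Amend, Delay): payoffs 52, 89, 77 → best response No.
Faction B against (Delay, Amend): payoffs 44, 42, 59 → best response Abstain.
Faction B against (Delay, Delay): payoffs 59, 89, 98 → best response Abstain.
Faction C against (Amend, Yes): payoffs 92, 32 → best response Amend.
Faction C against (Amend, No): payoffs 85, 82 → best response Amend.
Faction C against (Amend, Abstain): payoffs 46, 65 → best response Delay.
Faction C against (Delay, Yes): payoffs 56, 77 → best response Delay.
Faction C against (Delay, No): payoffs 32, 56 → best response Delay.
Faction C against (Delay, Abstain): payoffs 82, 73 → best response Amend.
Mutual best responses: (Amend, No, Amend); (Delay, Abstain, Amend).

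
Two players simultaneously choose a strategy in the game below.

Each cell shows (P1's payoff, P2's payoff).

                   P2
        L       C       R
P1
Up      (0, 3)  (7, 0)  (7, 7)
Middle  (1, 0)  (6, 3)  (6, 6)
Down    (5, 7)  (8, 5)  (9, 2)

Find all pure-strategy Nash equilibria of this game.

P1 against L: payoffs 0, 1, 5 → best response Down.
P1 against C: payoffs 7, 6, 8 → best response Down.
P1 against R: payoffs 7, 6, 9 → best response Down.
P2 against Up: payoffs 3, 0, 7 → best response R.
P2 against Middle: payoffs 0, 3, 6 → best response R.
P2 against Down: payoffs 7, 5, 2 → best response L.
Mutual best responses: (Down, L).

Pure NE: (Down, L)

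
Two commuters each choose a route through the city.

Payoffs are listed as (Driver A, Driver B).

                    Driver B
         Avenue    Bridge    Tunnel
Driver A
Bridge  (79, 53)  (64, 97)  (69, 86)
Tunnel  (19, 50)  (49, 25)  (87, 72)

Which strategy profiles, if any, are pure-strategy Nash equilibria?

The pure Nash equilibria are (Bridge, Bridge), (Tunnel, Tunnel).

(Bridge, Avenue): Driver B can switch to Bridge (53 → 97). Not NE.
(Bridge, Bridge): Driver A gets 64, best alternative 49; Driver B gets 97, best alternative 86. No profitable deviation — NE.
(Bridge, Tunnel): Driver A can switch to Tunnel (69 → 87). Not NE.
(Tunnel, Avenue): Driver A can switch to Bridge (19 → 79). Not NE.
(Tunnel, Bridge): Driver A can switch to Bridge (49 → 64). Not NE.
(Tunnel, Tunnel): Driver A gets 87, best alternative 69; Driver B gets 72, best alternative 50. No profitable deviation — NE.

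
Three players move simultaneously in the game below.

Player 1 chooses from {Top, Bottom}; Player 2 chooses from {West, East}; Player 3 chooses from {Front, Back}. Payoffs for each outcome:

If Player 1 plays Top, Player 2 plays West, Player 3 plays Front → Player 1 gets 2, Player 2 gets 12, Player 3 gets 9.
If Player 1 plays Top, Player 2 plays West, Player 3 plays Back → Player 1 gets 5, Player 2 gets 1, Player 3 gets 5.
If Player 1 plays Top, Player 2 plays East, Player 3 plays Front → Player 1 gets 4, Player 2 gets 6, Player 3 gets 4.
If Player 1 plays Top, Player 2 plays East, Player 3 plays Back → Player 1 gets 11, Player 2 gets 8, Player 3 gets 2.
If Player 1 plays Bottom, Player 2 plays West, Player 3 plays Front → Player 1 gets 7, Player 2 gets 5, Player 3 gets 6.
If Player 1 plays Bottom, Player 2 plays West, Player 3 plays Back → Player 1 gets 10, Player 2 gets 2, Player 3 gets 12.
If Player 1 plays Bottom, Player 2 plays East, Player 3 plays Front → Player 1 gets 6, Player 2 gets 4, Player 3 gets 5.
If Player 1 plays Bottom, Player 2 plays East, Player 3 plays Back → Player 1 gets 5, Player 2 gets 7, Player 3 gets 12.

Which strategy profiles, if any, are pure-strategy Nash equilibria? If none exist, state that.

none

Player 1 against (West, Front): payoffs 2, 7 → best response Bottom.
Player 1 against (West, Back): payoffs 5, 10 → best response Bottom.
Player 1 against (East, Front): payoffs 4, 6 → best response Bottom.
Player 1 against (East, Back): payoffs 11, 5 → best response Top.
Player 2 against (Top, Front): payoffs 12, 6 → best response West.
Player 2 against (Top, Back): payoffs 1, 8 → best response East.
Player 2 against (Bottom, Front): payoffs 5, 4 → best response West.
Player 2 against (Bottom, Back): payoffs 2, 7 → best response East.
Player 3 against (Top, West): payoffs 9, 5 → best response Front.
Player 3 against (Top, East): payoffs 4, 2 → best response Front.
Player 3 against (Bottom, West): payoffs 6, 12 → best response Back.
Player 3 against (Bottom, East): payoffs 5, 12 → best response Back.
No profile is a mutual best response for all players.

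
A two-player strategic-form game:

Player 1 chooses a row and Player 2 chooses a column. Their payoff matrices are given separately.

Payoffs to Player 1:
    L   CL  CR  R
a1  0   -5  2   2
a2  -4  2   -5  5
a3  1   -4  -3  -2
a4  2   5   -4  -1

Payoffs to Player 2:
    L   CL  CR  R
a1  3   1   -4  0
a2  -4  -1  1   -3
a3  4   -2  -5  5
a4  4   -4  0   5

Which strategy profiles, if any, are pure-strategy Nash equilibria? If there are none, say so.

This game has no pure Nash equilibrium.

Player 1 against L: payoffs 0, -4, 1, 2 → best response a4.
Player 1 against CL: payoffs -5, 2, -4, 5 → best response a4.
Player 1 against CR: payoffs 2, -5, -3, -4 → best response a1.
Player 1 against R: payoffs 2, 5, -2, -1 → best response a2.
Player 2 against a1: payoffs 3, 1, -4, 0 → best response L.
Player 2 against a2: payoffs -4, -1, 1, -3 → best response CR.
Player 2 against a3: payoffs 4, -2, -5, 5 → best response R.
Player 2 against a4: payoffs 4, -4, 0, 5 → best response R.
No profile is a mutual best response for all players.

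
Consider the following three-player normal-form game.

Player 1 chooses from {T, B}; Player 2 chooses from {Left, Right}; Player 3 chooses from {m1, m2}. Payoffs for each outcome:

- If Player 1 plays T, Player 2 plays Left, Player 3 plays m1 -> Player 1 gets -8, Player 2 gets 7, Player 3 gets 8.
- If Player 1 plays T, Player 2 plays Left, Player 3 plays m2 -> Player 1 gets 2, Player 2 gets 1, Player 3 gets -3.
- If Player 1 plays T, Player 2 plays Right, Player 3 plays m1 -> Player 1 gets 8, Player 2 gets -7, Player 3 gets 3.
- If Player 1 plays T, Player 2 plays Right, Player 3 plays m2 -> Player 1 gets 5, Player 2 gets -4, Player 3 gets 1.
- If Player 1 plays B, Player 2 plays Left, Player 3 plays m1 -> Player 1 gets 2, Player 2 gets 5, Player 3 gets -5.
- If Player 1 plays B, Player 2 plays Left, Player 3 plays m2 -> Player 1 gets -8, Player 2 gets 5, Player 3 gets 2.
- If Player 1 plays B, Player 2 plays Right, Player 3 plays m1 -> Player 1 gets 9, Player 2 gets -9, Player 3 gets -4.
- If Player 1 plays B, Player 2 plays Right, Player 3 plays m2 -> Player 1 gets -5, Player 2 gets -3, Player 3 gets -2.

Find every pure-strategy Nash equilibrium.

No pure-strategy Nash equilibrium.

(T, Left, m1): Player 1 can switch to B (-8 → 2). Not NE.
(T, Left, m2): Player 3 can switch to m1 (-3 → 8). Not NE.
(T, Right, m1): Player 1 can switch to B (8 → 9). Not NE.
(T, Right, m2): Player 2 can switch to Left (-4 → 1). Not NE.
(B, Left, m1): Player 3 can switch to m2 (-5 → 2). Not NE.
(B, Left, m2): Player 1 can switch to T (-8 → 2). Not NE.
(B, Right, m1): Player 2 can switch to Left (-9 → 5). Not NE.
(B, Right, m2): Player 1 can switch to T (-5 → 5). Not NE.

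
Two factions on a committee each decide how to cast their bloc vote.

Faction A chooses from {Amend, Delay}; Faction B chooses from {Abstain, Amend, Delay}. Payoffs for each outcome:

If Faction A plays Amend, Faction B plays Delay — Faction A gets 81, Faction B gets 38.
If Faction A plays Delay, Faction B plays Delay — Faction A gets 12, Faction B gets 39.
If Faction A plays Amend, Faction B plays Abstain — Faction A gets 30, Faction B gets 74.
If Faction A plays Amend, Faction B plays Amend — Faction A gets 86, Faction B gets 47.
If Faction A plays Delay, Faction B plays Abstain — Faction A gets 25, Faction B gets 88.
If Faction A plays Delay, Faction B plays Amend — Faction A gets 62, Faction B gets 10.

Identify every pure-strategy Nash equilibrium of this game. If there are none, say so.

Faction A against Abstain: payoffs 30, 25 → best response Amend.
Faction A against Amend: payoffs 86, 62 → best response Amend.
Faction A against Delay: payoffs 81, 12 → best response Amend.
Faction B against Amend: payoffs 74, 47, 38 → best response Abstain.
Faction B against Delay: payoffs 88, 10, 39 → best response Abstain.
Mutual best responses: (Amend, Abstain).

The unique pure-strategy Nash equilibrium is (Amend, Abstain).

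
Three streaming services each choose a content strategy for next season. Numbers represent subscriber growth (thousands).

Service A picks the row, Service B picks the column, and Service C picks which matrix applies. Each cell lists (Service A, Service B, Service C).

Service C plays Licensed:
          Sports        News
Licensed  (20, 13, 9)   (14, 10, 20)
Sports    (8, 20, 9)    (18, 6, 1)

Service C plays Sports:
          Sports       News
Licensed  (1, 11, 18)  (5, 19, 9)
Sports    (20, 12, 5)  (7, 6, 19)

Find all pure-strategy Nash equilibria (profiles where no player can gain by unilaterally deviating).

(Licensed, Sports, Licensed): Service C can switch to Sports (9 → 18). Not NE.
(Licensed, Sports, Sports): Service A can switch to Sports (1 → 20). Not NE.
(Licensed, News, Licensed): Service A can switch to Sports (14 → 18). Not NE.
(Licensed, News, Sports): Service A can switch to Sports (5 → 7). Not NE.
(Sports, Sports, Licensed): Service A can switch to Licensed (8 → 20). Not NE.
(Sports, Sports, Sports): Service C can switch to Licensed (5 → 9). Not NE.
(Sports, News, Licensed): Service B can switch to Sports (6 → 20). Not NE.
(Sports, News, Sports): Service B can switch to Sports (6 → 12). Not NE.

No pure-strategy Nash equilibrium.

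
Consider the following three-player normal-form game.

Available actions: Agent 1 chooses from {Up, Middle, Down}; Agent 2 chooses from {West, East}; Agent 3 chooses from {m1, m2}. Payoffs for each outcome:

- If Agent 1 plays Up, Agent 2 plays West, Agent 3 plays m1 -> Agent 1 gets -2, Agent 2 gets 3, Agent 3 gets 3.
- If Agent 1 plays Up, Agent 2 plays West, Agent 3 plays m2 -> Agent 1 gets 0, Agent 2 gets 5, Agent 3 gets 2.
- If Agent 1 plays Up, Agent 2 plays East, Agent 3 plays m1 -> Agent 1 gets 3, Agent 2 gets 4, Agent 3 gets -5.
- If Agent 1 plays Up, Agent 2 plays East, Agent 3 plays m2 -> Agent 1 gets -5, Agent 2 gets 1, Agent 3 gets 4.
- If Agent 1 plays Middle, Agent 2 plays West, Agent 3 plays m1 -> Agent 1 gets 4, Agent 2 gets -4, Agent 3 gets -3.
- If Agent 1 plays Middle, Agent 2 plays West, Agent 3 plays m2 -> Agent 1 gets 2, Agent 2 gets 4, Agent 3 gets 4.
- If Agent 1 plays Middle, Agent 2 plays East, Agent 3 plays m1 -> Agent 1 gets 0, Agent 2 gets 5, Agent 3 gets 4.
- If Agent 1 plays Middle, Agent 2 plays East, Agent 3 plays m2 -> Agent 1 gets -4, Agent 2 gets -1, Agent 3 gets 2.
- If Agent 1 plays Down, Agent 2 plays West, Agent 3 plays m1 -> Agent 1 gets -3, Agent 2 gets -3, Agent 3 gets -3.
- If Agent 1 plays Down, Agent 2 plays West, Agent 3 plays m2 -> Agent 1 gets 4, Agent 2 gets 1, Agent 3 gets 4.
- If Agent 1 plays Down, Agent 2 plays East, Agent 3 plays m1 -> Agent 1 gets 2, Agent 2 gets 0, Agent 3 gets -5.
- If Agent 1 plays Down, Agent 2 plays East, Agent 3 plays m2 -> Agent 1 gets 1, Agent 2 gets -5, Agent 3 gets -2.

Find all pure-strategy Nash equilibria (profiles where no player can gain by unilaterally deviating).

(Down, West, m2)

Agent 1 against (West, m1): payoffs -2, 4, -3 → best response Middle.
Agent 1 against (West, m2): payoffs 0, 2, 4 → best response Down.
Agent 1 against (East, m1): payoffs 3, 0, 2 → best response Up.
Agent 1 against (East, m2): payoffs -5, -4, 1 → best response Down.
Agent 2 against (Up, m1): payoffs 3, 4 → best response East.
Agent 2 against (Up, m2): payoffs 5, 1 → best response West.
Agent 2 against (Middle, m1): payoffs -4, 5 → best response East.
Agent 2 against (Middle, m2): payoffs 4, -1 → best response West.
Agent 2 against (Down, m1): payoffs -3, 0 → best response East.
Agent 2 against (Down, m2): payoffs 1, -5 → best response West.
Agent 3 against (Up, West): payoffs 3, 2 → best response m1.
Agent 3 against (Up, East): payoffs -5, 4 → best response m2.
Agent 3 against (Middle, West): payoffs -3, 4 → best response m2.
Agent 3 against (Middle, East): payoffs 4, 2 → best response m1.
Agent 3 against (Down, West): payoffs -3, 4 → best response m2.
Agent 3 against (Down, East): payoffs -5, -2 → best response m2.
Mutual best responses: (Down, West, m2).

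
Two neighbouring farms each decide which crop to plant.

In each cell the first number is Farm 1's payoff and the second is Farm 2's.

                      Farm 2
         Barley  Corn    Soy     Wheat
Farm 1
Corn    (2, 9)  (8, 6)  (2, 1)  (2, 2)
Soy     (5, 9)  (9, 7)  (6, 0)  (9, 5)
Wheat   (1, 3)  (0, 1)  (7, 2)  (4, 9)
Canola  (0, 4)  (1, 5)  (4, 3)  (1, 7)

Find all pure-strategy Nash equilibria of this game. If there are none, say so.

Mark each player's best response to every combination of opponents' strategies; a profile where every player is best-responding is a pure Nash equilibrium.
Farm 1 against Barley: payoffs 2, 5, 1, 0 → best response Soy.
Farm 1 against Corn: payoffs 8, 9, 0, 1 → best response Soy.
Farm 1 against Soy: payoffs 2, 6, 7, 4 → best response Wheat.
Farm 1 against Wheat: payoffs 2, 9, 4, 1 → best response Soy.
Farm 2 against Corn: payoffs 9, 6, 1, 2 → best response Barley.
Farm 2 against Soy: payoffs 9, 7, 0, 5 → best response Barley.
Farm 2 against Wheat: payoffs 3, 1, 2, 9 → best response Wheat.
Farm 2 against Canola: payoffs 4, 5, 3, 7 → best response Wheat.
Mutual best responses: (Soy, Barley).

The unique pure-strategy Nash equilibrium is (Soy, Barley).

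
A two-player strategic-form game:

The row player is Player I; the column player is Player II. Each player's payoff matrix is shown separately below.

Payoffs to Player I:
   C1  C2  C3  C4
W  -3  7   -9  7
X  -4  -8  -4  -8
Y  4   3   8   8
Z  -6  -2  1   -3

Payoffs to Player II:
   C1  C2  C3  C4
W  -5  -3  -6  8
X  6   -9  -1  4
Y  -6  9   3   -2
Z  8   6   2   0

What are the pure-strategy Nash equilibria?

No pure-strategy Nash equilibrium.

(W, C1): Player I can switch to Y (-3 → 4). Not NE.
(W, C2): Player II can switch to C4 (-3 → 8). Not NE.
(W, C3): Player I can switch to X (-9 → -4). Not NE.
(W, C4): Player I can switch to Y (7 → 8). Not NE.
(X, C1): Player I can switch to W (-4 → -3). Not NE.
(X, C2): Player I can switch to W (-8 → 7). Not NE.
(X, C3): Player I can switch to Y (-4 → 8). Not NE.
(X, C4): Player I can switch to W (-8 → 7). Not NE.
(Y, C1): Player II can switch to C2 (-6 → 9). Not NE.
(Y, C2): Player I can switch to W (3 → 7). Not NE.
(Y, C3): Player II can switch to C2 (3 → 9). Not NE.
(Y, C4): Player II can switch to C2 (-2 → 9). Not NE.
(The remaining 4 profiles each have a profitable deviation by the same check.)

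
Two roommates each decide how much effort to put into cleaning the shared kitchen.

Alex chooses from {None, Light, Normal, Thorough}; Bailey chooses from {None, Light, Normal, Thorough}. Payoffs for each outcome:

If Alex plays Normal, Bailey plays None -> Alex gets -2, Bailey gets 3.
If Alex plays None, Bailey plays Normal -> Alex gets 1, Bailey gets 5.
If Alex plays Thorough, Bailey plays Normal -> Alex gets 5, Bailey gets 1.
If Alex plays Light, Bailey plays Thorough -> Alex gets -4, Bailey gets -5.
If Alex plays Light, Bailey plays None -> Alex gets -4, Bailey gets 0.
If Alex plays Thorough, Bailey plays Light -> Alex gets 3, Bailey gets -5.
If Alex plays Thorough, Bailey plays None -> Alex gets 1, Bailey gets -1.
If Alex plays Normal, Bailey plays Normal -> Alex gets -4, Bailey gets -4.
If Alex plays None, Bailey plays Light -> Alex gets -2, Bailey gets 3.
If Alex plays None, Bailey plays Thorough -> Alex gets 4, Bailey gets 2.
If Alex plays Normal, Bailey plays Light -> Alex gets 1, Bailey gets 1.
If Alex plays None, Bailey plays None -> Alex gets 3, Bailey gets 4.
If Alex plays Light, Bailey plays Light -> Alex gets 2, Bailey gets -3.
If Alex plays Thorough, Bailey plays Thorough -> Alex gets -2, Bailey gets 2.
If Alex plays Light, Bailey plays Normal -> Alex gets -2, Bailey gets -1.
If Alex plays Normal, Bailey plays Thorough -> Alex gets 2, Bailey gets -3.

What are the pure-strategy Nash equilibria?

Mark each player's best response to every combination of opponents' strategies; a profile where every player is best-responding is a pure Nash equilibrium.
Alex against None: payoffs 3, -4, -2, 1 → best response None.
Alex against Light: payoffs -2, 2, 1, 3 → best response Thorough.
Alex against Normal: payoffs 1, -2, -4, 5 → best response Thorough.
Alex against Thorough: payoffs 4, -4, 2, -2 → best response None.
Bailey against None: payoffs 4, 3, 5, 2 → best response Normal.
Bailey against Light: payoffs 0, -3, -1, -5 → best response None.
Bailey against Normal: payoffs 3, 1, -4, -3 → best response None.
Bailey against Thorough: payoffs -1, -5, 1, 2 → best response Thorough.
No profile is a mutual best response for all players.

No pure-strategy Nash equilibrium.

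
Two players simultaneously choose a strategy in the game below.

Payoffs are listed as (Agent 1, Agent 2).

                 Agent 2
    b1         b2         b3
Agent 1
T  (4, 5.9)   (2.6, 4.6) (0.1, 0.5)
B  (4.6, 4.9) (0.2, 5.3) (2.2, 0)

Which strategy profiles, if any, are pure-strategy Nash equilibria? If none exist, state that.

Agent 1 against b1: payoffs 4, 4.6 → best response B.
Agent 1 against b2: payoffs 2.6, 0.2 → best response T.
Agent 1 against b3: payoffs 0.1, 2.2 → best response B.
Agent 2 against T: payoffs 5.9, 4.6, 0.5 → best response b1.
Agent 2 against B: payoffs 4.9, 5.3, 0 → best response b2.
No profile is a mutual best response for all players.

There is no pure-strategy Nash equilibrium.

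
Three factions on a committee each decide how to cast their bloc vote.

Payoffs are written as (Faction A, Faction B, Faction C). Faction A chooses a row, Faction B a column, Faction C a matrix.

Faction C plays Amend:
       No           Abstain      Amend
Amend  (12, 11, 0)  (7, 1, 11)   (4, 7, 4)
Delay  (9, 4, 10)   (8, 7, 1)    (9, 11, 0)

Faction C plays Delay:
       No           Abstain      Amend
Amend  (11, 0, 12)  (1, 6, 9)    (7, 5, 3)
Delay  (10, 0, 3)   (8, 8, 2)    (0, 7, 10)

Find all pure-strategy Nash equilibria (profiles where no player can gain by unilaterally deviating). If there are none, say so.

Faction A against (No, Amend): payoffs 12, 9 → best response Amend.
Faction A against (No, Delay): payoffs 11, 10 → best response Amend.
Faction A against (Abstain, Amend): payoffs 7, 8 → best response Delay.
Faction A against (Abstain, Delay): payoffs 1, 8 → best response Delay.
Faction A against (Amend, Amend): payoffs 4, 9 → best response Delay.
Faction A against (Amend, Delay): payoffs 7, 0 → best response Amend.
Faction B against (Amend, Amend): payoffs 11, 1, 7 → best response No.
Faction B against (Amend, Delay): payoffs 0, 6, 5 → best response Abstain.
Faction B against (Delay, Amend): payoffs 4, 7, 11 → best response Amend.
Faction B against (Delay, Delay): payoffs 0, 8, 7 → best response Abstain.
Faction C against (Amend, No): payoffs 0, 12 → best response Delay.
Faction C against (Amend, Abstain): payoffs 11, 9 → best response Amend.
Faction C against (Amend, Amend): payoffs 4, 3 → best response Amend.
Faction C against (Delay, No): payoffs 10, 3 → best response Amend.
Faction C against (Delay, Abstain): payoffs 1, 2 → best response Delay.
Faction C against (Delay, Amend): payoffs 0, 10 → best response Delay.
Mutual best responses: (Delay, Abstain, Delay).

Pure NE: (Delay, Abstain, Delay)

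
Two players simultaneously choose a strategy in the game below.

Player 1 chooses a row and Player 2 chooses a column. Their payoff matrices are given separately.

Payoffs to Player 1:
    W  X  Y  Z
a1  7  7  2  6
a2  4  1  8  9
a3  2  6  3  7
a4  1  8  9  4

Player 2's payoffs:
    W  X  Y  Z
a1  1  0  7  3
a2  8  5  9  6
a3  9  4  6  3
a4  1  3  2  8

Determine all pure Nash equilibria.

No pure-strategy Nash equilibrium.

Player 1 against W: payoffs 7, 4, 2, 1 → best response a1.
Player 1 against X: payoffs 7, 1, 6, 8 → best response a4.
Player 1 against Y: payoffs 2, 8, 3, 9 → best response a4.
Player 1 against Z: payoffs 6, 9, 7, 4 → best response a2.
Player 2 against a1: payoffs 1, 0, 7, 3 → best response Y.
Player 2 against a2: payoffs 8, 5, 9, 6 → best response Y.
Player 2 against a3: payoffs 9, 4, 6, 3 → best response W.
Player 2 against a4: payoffs 1, 3, 2, 8 → best response Z.
No profile is a mutual best response for all players.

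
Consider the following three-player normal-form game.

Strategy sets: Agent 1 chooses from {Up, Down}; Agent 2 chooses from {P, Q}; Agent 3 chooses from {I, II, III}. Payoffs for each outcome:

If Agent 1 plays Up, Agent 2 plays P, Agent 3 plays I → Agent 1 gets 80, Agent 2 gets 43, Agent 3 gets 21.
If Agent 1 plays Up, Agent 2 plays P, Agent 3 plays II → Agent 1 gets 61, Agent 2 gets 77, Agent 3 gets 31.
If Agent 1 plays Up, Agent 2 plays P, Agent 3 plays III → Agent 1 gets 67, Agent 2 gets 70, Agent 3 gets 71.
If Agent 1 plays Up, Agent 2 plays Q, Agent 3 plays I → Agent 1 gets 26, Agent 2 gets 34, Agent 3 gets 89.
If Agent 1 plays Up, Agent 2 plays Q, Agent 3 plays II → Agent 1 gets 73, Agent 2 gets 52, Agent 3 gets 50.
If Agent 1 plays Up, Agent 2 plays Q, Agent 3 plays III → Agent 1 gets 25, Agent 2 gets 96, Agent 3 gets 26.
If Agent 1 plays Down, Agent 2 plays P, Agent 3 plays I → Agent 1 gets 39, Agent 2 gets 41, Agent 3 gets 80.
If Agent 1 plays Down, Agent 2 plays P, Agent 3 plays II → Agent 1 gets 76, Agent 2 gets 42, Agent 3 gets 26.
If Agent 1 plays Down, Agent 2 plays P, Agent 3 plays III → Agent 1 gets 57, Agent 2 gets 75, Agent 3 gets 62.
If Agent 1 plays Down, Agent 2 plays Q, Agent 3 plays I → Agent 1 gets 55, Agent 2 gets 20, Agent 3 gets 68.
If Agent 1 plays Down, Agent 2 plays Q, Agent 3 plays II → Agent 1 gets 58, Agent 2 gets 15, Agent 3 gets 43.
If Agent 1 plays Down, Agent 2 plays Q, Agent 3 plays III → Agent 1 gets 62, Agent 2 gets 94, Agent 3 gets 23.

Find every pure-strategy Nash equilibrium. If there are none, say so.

(Up, P, I): Agent 3 can switch to II (21 → 31). Not NE.
(Up, P, II): Agent 1 can switch to Down (61 → 76). Not NE.
(Up, P, III): Agent 2 can switch to Q (70 → 96). Not NE.
(Up, Q, I): Agent 1 can switch to Down (26 → 55). Not NE.
(Up, Q, II): Agent 2 can switch to P (52 → 77). Not NE.
(Up, Q, III): Agent 1 can switch to Down (25 → 62). Not NE.
(Down, P, I): Agent 1 can switch to Up (39 → 80). Not NE.
(Down, P, II): Agent 3 can switch to I (26 → 80). Not NE.
(Down, P, III): Agent 1 can switch to Up (57 → 67). Not NE.
(Down, Q, I): Agent 2 can switch to P (20 → 41). Not NE.
(The remaining 2 profiles each have a profitable deviation by the same check.)

No pure-strategy Nash equilibrium.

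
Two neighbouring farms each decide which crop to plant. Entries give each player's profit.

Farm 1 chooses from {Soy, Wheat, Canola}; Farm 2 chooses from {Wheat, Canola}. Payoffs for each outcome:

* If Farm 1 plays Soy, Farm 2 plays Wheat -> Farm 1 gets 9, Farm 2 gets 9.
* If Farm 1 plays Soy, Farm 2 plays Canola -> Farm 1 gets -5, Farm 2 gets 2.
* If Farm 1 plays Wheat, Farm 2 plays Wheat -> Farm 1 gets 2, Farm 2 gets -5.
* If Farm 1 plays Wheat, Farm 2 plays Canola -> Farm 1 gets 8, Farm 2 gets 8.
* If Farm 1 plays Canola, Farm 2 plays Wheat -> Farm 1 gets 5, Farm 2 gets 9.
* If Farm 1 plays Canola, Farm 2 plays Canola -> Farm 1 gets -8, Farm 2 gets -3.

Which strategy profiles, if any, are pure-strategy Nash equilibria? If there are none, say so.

Pure-strategy Nash equilibria: (Soy, Wheat); (Wheat, Canola)

Farm 1 against Wheat: payoffs 9, 2, 5 → best response Soy.
Farm 1 against Canola: payoffs -5, 8, -8 → best response Wheat.
Farm 2 against Soy: payoffs 9, 2 → best response Wheat.
Farm 2 against Wheat: payoffs -5, 8 → best response Canola.
Farm 2 against Canola: payoffs 9, -3 → best response Wheat.
Mutual best responses: (Soy, Wheat); (Wheat, Canola).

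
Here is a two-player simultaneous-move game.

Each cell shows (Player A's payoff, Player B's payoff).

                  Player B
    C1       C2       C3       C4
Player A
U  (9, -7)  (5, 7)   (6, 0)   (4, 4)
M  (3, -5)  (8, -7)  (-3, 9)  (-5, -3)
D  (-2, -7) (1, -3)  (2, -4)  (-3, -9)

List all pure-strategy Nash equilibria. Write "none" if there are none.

Player A against C1: payoffs 9, 3, -2 → best response U.
Player A against C2: payoffs 5, 8, 1 → best response M.
Player A against C3: payoffs 6, -3, 2 → best response U.
Player A against C4: payoffs 4, -5, -3 → best response U.
Player B against U: payoffs -7, 7, 0, 4 → best response C2.
Player B against M: payoffs -5, -7, 9, -3 → best response C3.
Player B against D: payoffs -7, -3, -4, -9 → best response C2.
No profile is a mutual best response for all players.

There is no pure-strategy Nash equilibrium.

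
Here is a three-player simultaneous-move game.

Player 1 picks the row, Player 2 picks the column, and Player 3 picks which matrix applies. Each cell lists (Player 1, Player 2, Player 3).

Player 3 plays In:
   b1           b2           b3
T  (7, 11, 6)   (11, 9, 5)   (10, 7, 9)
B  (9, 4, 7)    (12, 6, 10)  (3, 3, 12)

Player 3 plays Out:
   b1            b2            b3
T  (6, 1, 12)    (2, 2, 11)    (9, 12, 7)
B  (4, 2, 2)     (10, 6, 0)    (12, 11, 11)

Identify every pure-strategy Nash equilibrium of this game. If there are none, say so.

For each player, find the best response to each opponent profile; mutual best responses are the pure NE.
Player 1 against (b1, In): payoffs 7, 9 → best response B.
Player 1 against (b1, Out): payoffs 6, 4 → best response T.
Player 1 against (b2, In): payoffs 11, 12 → best response B.
Player 1 against (b2, Out): payoffs 2, 10 → best response B.
Player 1 against (b3, In): payoffs 10, 3 → best response T.
Player 1 against (b3, Out): payoffs 9, 12 → best response B.
Player 2 against (T, In): payoffs 11, 9, 7 → best response b1.
Player 2 against (T, Out): payoffs 1, 2, 12 → best response b3.
Player 2 against (B, In): payoffs 4, 6, 3 → best response b2.
Player 2 against (B, Out): payoffs 2, 6, 11 → best response b3.
Player 3 against (T, b1): payoffs 6, 12 → best response Out.
Player 3 against (T, b2): payoffs 5, 11 → best response Out.
Player 3 against (T, b3): payoffs 9, 7 → best response In.
Player 3 against (B, b1): payoffs 7, 2 → best response In.
Player 3 against (B, b2): payoffs 10, 0 → best response In.
Player 3 against (B, b3): payoffs 12, 11 → best response In.
Mutual best responses: (B, b2, In).

Pure NE: (B, b2, In)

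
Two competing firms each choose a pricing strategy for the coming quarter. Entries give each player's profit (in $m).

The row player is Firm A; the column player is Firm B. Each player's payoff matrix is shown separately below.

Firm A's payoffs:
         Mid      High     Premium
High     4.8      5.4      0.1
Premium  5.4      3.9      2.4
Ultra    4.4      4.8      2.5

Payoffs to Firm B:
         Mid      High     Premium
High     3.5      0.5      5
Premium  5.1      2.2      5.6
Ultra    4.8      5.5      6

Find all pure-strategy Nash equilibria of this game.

Firm A against Mid: payoffs 4.8, 5.4, 4.4 → best response Premium.
Firm A against High: payoffs 5.4, 3.9, 4.8 → best response High.
Firm A against Premium: payoffs 0.1, 2.4, 2.5 → best response Ultra.
Firm B against High: payoffs 3.5, 0.5, 5 → best response Premium.
Firm B against Premium: payoffs 5.1, 2.2, 5.6 → best response Premium.
Firm B against Ultra: payoffs 4.8, 5.5, 6 → best response Premium.
Mutual best responses: (Ultra, Premium).

(Ultra, Premium)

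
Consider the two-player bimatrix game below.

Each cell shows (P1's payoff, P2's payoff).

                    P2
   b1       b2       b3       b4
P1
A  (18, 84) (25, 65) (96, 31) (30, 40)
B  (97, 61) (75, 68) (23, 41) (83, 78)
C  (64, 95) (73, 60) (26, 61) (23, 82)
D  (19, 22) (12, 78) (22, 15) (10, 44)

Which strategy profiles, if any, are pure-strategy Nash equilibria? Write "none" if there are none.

Pure NE: (B, b4)

(A, b1): P1 can switch to B (18 → 97). Not NE.
(A, b2): P1 can switch to B (25 → 75). Not NE.
(A, b3): P2 can switch to b1 (31 → 84). Not NE.
(A, b4): P1 can switch to B (30 → 83). Not NE.
(B, b1): P2 can switch to b2 (61 → 68). Not NE.
(B, b2): P2 can switch to b4 (68 → 78). Not NE.
(B, b3): P1 can switch to A (23 → 96). Not NE.
(B, b4): P1 gets 83, best alternative 30; P2 gets 78, best alternative 68. No profitable deviation — NE.
(C, b1): P1 can switch to B (64 → 97). Not NE.
(The remaining 7 profiles each have a profitable deviation by the same check.)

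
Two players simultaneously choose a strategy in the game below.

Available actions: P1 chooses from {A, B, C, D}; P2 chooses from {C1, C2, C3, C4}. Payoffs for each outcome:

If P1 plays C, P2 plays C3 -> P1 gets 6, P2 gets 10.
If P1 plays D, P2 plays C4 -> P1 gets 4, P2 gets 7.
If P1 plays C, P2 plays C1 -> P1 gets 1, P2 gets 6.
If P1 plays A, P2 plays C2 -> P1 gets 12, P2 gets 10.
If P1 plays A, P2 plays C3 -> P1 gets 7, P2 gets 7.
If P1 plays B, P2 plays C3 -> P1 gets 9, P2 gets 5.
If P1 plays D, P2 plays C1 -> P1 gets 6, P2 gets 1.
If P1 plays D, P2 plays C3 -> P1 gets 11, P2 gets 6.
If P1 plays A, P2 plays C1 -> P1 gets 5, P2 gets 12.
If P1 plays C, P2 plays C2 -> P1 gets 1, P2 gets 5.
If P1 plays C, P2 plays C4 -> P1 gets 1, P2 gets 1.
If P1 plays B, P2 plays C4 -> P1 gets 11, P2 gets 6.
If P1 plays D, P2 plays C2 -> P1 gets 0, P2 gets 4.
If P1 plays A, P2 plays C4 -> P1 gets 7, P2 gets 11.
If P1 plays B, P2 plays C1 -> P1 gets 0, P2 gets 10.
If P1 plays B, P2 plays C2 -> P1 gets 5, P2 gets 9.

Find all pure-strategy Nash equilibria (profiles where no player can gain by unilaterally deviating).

none

For each player, find the best response to each opponent profile; mutual best responses are the pure NE.
P1 against C1: payoffs 5, 0, 1, 6 → best response D.
P1 against C2: payoffs 12, 5, 1, 0 → best response A.
P1 against C3: payoffs 7, 9, 6, 11 → best response D.
P1 against C4: payoffs 7, 11, 1, 4 → best response B.
P2 against A: payoffs 12, 10, 7, 11 → best response C1.
P2 against B: payoffs 10, 9, 5, 6 → best response C1.
P2 against C: payoffs 6, 5, 10, 1 → best response C3.
P2 against D: payoffs 1, 4, 6, 7 → best response C4.
No profile is a mutual best response for all players.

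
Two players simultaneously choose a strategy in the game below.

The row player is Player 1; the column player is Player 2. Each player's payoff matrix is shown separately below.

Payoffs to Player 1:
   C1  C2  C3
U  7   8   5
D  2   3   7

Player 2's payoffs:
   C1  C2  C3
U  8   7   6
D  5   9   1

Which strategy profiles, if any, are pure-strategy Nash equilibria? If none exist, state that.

The unique pure-strategy Nash equilibrium is (U, C1).

(U, C1): Player 1 gets 7, best alternative 2; Player 2 gets 8, best alternative 7. No profitable deviation — NE.
(U, C2): Player 2 can switch to C1 (7 → 8). Not NE.
(U, C3): Player 1 can switch to D (5 → 7). Not NE.
(D, C1): Player 1 can switch to U (2 → 7). Not NE.
(D, C2): Player 1 can switch to U (3 → 8). Not NE.
(D, C3): Player 2 can switch to C1 (1 → 5). Not NE.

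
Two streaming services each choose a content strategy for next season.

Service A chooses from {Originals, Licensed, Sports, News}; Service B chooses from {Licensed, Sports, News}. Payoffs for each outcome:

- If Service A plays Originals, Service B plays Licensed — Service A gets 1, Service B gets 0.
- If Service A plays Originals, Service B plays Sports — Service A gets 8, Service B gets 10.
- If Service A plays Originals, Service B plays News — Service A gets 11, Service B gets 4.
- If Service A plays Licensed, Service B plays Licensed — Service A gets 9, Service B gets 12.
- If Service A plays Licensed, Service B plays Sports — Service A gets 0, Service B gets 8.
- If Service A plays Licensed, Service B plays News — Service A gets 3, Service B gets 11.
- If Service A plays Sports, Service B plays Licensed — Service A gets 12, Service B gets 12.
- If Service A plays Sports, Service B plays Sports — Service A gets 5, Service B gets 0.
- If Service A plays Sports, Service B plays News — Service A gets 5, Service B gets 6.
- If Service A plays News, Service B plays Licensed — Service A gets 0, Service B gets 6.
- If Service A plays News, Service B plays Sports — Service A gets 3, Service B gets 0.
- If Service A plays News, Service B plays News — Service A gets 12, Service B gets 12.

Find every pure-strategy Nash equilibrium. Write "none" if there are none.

Service A against Licensed: payoffs 1, 9, 12, 0 → best response Sports.
Service A against Sports: payoffs 8, 0, 5, 3 → best response Originals.
Service A against News: payoffs 11, 3, 5, 12 → best response News.
Service B against Originals: payoffs 0, 10, 4 → best response Sports.
Service B against Licensed: payoffs 12, 8, 11 → best response Licensed.
Service B against Sports: payoffs 12, 0, 6 → best response Licensed.
Service B against News: payoffs 6, 0, 12 → best response News.
Mutual best responses: (Originals, Sports); (Sports, Licensed); (News, News).

Pure-strategy Nash equilibria: (Originals, Sports), (Sports, Licensed), (News, News)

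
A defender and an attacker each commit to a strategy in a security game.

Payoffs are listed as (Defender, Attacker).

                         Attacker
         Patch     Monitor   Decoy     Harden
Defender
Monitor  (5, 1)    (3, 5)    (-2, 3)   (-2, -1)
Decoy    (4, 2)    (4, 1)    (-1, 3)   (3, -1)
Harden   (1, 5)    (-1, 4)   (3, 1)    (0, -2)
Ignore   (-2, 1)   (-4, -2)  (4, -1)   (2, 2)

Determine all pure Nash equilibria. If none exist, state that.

(Monitor, Patch): Attacker can switch to Monitor (1 → 5). Not NE.
(Monitor, Monitor): Defender can switch to Decoy (3 → 4). Not NE.
(Monitor, Decoy): Defender can switch to Decoy (-2 → -1). Not NE.
(Monitor, Harden): Defender can switch to Decoy (-2 → 3). Not NE.
(Decoy, Patch): Defender can switch to Monitor (4 → 5). Not NE.
(Decoy, Monitor): Attacker can switch to Patch (1 → 2). Not NE.
(Decoy, Decoy): Defender can switch to Harden (-1 → 3). Not NE.
(Decoy, Harden): Attacker can switch to Patch (-1 → 2). Not NE.
(Harden, Patch): Defender can switch to Monitor (1 → 5). Not NE.
(Harden, Monitor): Defender can switch to Monitor (-1 → 3). Not NE.
(Harden, Decoy): Defender can switch to Ignore (3 → 4). Not NE.
(Harden, Harden): Defender can switch to Decoy (0 → 3). Not NE.
(The remaining 4 profiles each have a profitable deviation by the same check.)

No pure-strategy Nash equilibrium.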